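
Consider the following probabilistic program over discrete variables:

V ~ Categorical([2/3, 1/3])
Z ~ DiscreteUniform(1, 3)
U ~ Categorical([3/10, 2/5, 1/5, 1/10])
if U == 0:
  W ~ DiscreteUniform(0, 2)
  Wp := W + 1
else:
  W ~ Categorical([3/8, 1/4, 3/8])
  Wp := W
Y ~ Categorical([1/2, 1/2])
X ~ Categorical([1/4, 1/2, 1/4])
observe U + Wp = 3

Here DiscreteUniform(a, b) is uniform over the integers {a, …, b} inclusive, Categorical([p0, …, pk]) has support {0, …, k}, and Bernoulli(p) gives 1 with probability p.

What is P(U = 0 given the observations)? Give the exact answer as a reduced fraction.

P(U = 0 | obs) = 8/27

Enumerate traces; 144 have nonzero weight after conditioning:
  (V=0, Z=1, U=0, W=2, Y=0, X=0) weight 1/360
  (V=0, Z=1, U=0, W=2, Y=0, X=1) weight 1/180
  (V=0, Z=1, U=0, W=2, Y=0, X=2) weight 1/360
  (V=0, Z=1, U=0, W=2, Y=1, X=0) weight 1/360
  (V=0, Z=1, U=0, W=2, Y=1, X=1) weight 1/180
  (V=0, Z=1, U=0, W=2, Y=1, X=2) weight 1/360
  (V=0, Z=1, U=1, W=2, Y=0, X=0) weight 1/240
  (V=0, Z=1, U=1, W=2, Y=0, X=1) weight 1/120
  (V=0, Z=1, U=2, W=1, Y=0, X=0) weight 1/720
  (V=0, Z=1, U=3, W=0, Y=0, X=0) weight 1/960
  … 134 more
Group by U:
  weight(U=0) = 1/10
  weight(U=1) = 3/20
  weight(U=2) = 1/20
  weight(U=3) = 3/80
Total weight = 1/10 + 3/20 + 1/20 + 3/80 = 27/80
P(U=0 | obs) = 1/10 / 27/80 = 8/27
P(U=1 | obs) = 3/20 / 27/80 = 4/9
P(U=2 | obs) = 1/20 / 27/80 = 4/27
P(U=3 | obs) = 3/80 / 27/80 = 1/9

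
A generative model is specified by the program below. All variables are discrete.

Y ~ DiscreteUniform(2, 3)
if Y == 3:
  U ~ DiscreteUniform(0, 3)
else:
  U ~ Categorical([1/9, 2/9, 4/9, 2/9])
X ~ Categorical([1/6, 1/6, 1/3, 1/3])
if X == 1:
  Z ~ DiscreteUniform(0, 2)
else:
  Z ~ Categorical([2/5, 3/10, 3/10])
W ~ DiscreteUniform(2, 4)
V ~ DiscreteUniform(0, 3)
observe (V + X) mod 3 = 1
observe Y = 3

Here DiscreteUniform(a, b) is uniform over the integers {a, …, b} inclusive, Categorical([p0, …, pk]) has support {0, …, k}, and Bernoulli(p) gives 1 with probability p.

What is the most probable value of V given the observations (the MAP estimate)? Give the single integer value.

Enumerate traces; 180 have nonzero weight after conditioning:
  (Y=3, U=0, X=0, Z=0, W=2, V=1) weight 1/1440
  (Y=3, U=0, X=0, Z=0, W=3, V=1) weight 1/1440
  (Y=3, U=0, X=0, Z=0, W=4, V=1) weight 1/1440
  (Y=3, U=0, X=0, Z=1, W=2, V=1) weight 1/1920
  (Y=3, U=0, X=0, Z=1, W=3, V=1) weight 1/1920
  (Y=3, U=0, X=0, Z=1, W=4, V=1) weight 1/1920
  (Y=3, U=0, X=0, Z=2, W=2, V=1) weight 1/1920
  (Y=3, U=0, X=0, Z=2, W=3, V=1) weight 1/1920
  (Y=3, U=0, X=1, Z=0, W=2, V=0) weight 1/1728
  (Y=3, U=0, X=1, Z=0, W=2, V=3) weight 1/1728
  … 170 more
Group by V:
  weight(V=0) = 1/48
  weight(V=1) = 1/16
  weight(V=2) = 1/24
  weight(V=3) = 1/48
Total weight = 1/48 + 1/16 + 1/24 + 1/48 = 7/48
P(V=0 | obs) = 1/48 / 7/48 = 1/7
P(V=1 | obs) = 1/16 / 7/48 = 3/7
P(V=2 | obs) = 1/24 / 7/48 = 2/7
P(V=3 | obs) = 1/48 / 7/48 = 1/7
argmax = 1

argmax_v P(V = v | obs) = 1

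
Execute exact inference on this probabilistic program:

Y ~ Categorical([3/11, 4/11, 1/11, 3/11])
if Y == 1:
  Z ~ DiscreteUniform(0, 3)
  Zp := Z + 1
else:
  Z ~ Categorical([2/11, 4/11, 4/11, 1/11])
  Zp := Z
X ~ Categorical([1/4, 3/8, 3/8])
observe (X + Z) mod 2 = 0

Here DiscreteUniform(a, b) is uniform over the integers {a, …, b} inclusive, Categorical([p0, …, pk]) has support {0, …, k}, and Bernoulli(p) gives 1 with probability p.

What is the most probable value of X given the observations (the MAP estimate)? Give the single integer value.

Enumerate traces; 24 have nonzero weight after conditioning:
  (Y=0, Z=0, X=0) weight 3/242
  (Y=0, Z=0, X=2) weight 9/484
  (Y=0, Z=1, X=1) weight 9/242
  (Y=0, Z=2, X=0) weight 3/121
  (Y=0, Z=2, X=2) weight 9/242
  (Y=0, Z=3, X=1) weight 9/968
  (Y=1, Z=0, X=0) weight 1/44
  (Y=1, Z=0, X=2) weight 3/88
  … 16 more
Group by X:
  weight(X=0) = 16/121
  weight(X=1) = 171/968
  weight(X=2) = 24/121
Total weight = 16/121 + 171/968 + 24/121 = 491/968
P(X=0 | obs) = 16/121 / 491/968 = 128/491
P(X=1 | obs) = 171/968 / 491/968 = 171/491
P(X=2 | obs) = 24/121 / 491/968 = 192/491
argmax = 2

argmax_v P(X = v | obs) = 2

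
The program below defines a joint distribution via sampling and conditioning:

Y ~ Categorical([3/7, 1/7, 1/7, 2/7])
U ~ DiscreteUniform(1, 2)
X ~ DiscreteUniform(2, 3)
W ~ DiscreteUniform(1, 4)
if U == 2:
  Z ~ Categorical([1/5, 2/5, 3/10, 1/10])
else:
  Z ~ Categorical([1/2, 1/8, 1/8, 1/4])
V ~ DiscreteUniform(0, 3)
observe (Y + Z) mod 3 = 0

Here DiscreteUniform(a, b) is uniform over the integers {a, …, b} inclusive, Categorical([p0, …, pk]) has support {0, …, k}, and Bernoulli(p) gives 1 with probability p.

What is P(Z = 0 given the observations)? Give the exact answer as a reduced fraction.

Enumerate traces; 384 have nonzero weight after conditioning:
  (Y=0, U=1, X=2, W=1, Z=0, V=0) weight 3/896
  (Y=0, U=1, X=2, W=1, Z=0, V=1) weight 3/896
  (Y=0, U=1, X=2, W=1, Z=0, V=2) weight 3/896
  (Y=0, U=1, X=2, W=1, Z=0, V=3) weight 3/896
  (Y=0, U=1, X=2, W=1, Z=3, V=0) weight 3/1792
  (Y=0, U=1, X=2, W=1, Z=3, V=1) weight 3/1792
  (Y=0, U=1, X=2, W=1, Z=3, V=2) weight 3/1792
  (Y=0, U=1, X=2, W=1, Z=3, V=3) weight 3/1792
  (Y=1, U=1, X=2, W=1, Z=2, V=0) weight 1/3584
  (Y=2, U=1, X=2, W=1, Z=1, V=0) weight 1/3584
  … 374 more
Group by Z:
  weight(Z=0) = 1/4
  weight(Z=1) = 3/80
  weight(Z=2) = 17/560
  weight(Z=3) = 1/8
Total weight = 1/4 + 3/80 + 17/560 + 1/8 = 31/70
P(Z=0 | obs) = 1/4 / 31/70 = 35/62
P(Z=1 | obs) = 3/80 / 31/70 = 21/248
P(Z=2 | obs) = 17/560 / 31/70 = 17/248
P(Z=3 | obs) = 1/8 / 31/70 = 35/124

P(Z = 0 | obs) = 35/62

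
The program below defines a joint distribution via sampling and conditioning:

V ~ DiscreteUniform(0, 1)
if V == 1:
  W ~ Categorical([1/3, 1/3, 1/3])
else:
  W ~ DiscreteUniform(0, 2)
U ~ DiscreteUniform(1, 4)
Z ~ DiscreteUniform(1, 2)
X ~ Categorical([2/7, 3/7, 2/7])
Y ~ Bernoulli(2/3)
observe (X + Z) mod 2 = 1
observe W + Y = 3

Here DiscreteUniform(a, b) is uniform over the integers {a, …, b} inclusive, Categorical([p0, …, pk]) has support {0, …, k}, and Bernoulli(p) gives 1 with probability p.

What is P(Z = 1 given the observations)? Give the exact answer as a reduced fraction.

Enumerate traces; 24 have nonzero weight after conditioning:
  (V=0, W=2, U=1, Z=1, X=0, Y=1) weight 1/252
  (V=0, W=2, U=1, Z=1, X=2, Y=1) weight 1/252
  (V=0, W=2, U=1, Z=2, X=1, Y=1) weight 1/168
  (V=0, W=2, U=2, Z=1, X=0, Y=1) weight 1/252
  (V=0, W=2, U=2, Z=1, X=2, Y=1) weight 1/252
  (V=0, W=2, U=2, Z=2, X=1, Y=1) weight 1/168
  (V=0, W=2, U=3, Z=1, X=0, Y=1) weight 1/252
  (V=0, W=2, U=3, Z=1, X=2, Y=1) weight 1/252
  … 16 more
Group by Z:
  weight(Z=1) = 4/63
  weight(Z=2) = 1/21
Total weight = 4/63 + 1/21 = 1/9
P(Z=1 | obs) = 4/63 / 1/9 = 4/7
P(Z=2 | obs) = 1/21 / 1/9 = 3/7

P(Z = 1 | obs) = 4/7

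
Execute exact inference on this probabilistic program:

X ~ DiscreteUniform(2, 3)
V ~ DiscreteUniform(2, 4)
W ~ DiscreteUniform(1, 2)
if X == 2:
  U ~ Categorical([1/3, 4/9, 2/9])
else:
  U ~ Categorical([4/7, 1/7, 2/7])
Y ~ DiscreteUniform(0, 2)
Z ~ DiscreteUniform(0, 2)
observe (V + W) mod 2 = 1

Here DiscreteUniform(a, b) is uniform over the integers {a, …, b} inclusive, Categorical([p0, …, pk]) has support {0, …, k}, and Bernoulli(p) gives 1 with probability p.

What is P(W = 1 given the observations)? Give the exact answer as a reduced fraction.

P(W = 1 | obs) = 2/3

Enumerate traces; 162 have nonzero weight after conditioning:
  (X=2, V=2, W=1, U=0, Y=0, Z=0) weight 1/324
  (X=2, V=2, W=1, U=0, Y=0, Z=1) weight 1/324
  (X=2, V=2, W=1, U=0, Y=0, Z=2) weight 1/324
  (X=2, V=2, W=1, U=0, Y=1, Z=0) weight 1/324
  (X=2, V=2, W=1, U=0, Y=1, Z=1) weight 1/324
  (X=2, V=2, W=1, U=0, Y=1, Z=2) weight 1/324
  (X=2, V=2, W=1, U=0, Y=2, Z=0) weight 1/324
  (X=2, V=2, W=1, U=0, Y=2, Z=1) weight 1/324
  (X=2, V=3, W=2, U=0, Y=0, Z=0) weight 1/324
  … 153 more
Group by W:
  weight(W=1) = 1/3
  weight(W=2) = 1/6
Total weight = 1/3 + 1/6 = 1/2
P(W=1 | obs) = 1/3 / 1/2 = 2/3
P(W=2 | obs) = 1/6 / 1/2 = 1/3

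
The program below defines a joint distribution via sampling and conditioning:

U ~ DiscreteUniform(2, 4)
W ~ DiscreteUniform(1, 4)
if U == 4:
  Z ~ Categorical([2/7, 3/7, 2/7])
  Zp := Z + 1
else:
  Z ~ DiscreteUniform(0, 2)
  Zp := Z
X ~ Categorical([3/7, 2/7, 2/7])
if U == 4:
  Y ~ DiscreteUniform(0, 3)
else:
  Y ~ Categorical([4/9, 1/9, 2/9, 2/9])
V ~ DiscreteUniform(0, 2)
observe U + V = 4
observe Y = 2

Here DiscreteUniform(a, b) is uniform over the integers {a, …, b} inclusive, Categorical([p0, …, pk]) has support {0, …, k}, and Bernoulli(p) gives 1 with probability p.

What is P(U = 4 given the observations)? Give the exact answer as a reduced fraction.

Enumerate traces; 108 have nonzero weight after conditioning:
  (U=2, W=1, Z=0, X=0, Y=2, V=2) weight 1/1134
  (U=2, W=1, Z=0, X=1, Y=2, V=2) weight 1/1701
  (U=2, W=1, Z=0, X=2, Y=2, V=2) weight 1/1701
  (U=2, W=1, Z=1, X=0, Y=2, V=2) weight 1/1134
  (U=2, W=1, Z=1, X=1, Y=2, V=2) weight 1/1701
  (U=2, W=1, Z=1, X=2, Y=2, V=2) weight 1/1701
  (U=2, W=1, Z=2, X=0, Y=2, V=2) weight 1/1134
  (U=2, W=1, Z=2, X=1, Y=2, V=2) weight 1/1701
  (U=3, W=1, Z=0, X=0, Y=2, V=1) weight 1/1134
  (U=4, W=1, Z=0, X=0, Y=2, V=0) weight 1/1176
  … 98 more
Group by U:
  weight(U=2) = 2/81
  weight(U=3) = 2/81
  weight(U=4) = 1/36
Total weight = 2/81 + 2/81 + 1/36 = 25/324
P(U=2 | obs) = 2/81 / 25/324 = 8/25
P(U=3 | obs) = 2/81 / 25/324 = 8/25
P(U=4 | obs) = 1/36 / 25/324 = 9/25

P(U = 4 | obs) = 9/25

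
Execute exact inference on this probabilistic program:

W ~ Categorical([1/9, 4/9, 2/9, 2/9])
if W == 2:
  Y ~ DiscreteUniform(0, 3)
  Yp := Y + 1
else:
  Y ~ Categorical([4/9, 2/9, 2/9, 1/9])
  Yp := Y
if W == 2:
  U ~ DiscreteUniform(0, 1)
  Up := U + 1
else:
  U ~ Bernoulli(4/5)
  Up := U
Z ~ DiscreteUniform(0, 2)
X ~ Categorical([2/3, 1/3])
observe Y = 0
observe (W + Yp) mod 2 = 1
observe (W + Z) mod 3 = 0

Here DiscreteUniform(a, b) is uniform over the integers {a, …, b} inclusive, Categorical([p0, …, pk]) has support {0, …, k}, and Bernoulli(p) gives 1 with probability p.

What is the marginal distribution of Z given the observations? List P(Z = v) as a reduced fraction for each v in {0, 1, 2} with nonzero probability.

P(Z=0) = 16/57, P(Z=1) = 3/19, P(Z=2) = 32/57

Enumerate traces; 12 have nonzero weight after conditioning:
  (W=1, Y=0, U=0, Z=2, X=0) weight 32/3645
  (W=1, Y=0, U=0, Z=2, X=1) weight 16/3645
  (W=1, Y=0, U=1, Z=2, X=0) weight 128/3645
  (W=1, Y=0, U=1, Z=2, X=1) weight 64/3645
  (W=2, Y=0, U=0, Z=1, X=0) weight 1/162
  (W=2, Y=0, U=0, Z=1, X=1) weight 1/324
  (W=2, Y=0, U=1, Z=1, X=0) weight 1/162
  (W=2, Y=0, U=1, Z=1, X=1) weight 1/324
  (W=3, Y=0, U=0, Z=0, X=0) weight 16/3645
  … 3 more
Group by Z:
  weight(Z=0) = 8/243
  weight(Z=1) = 1/54
  weight(Z=2) = 16/243
Total weight = 8/243 + 1/54 + 16/243 = 19/162
P(Z=0 | obs) = 8/243 / 19/162 = 16/57
P(Z=1 | obs) = 1/54 / 19/162 = 3/19
P(Z=2 | obs) = 16/243 / 19/162 = 32/57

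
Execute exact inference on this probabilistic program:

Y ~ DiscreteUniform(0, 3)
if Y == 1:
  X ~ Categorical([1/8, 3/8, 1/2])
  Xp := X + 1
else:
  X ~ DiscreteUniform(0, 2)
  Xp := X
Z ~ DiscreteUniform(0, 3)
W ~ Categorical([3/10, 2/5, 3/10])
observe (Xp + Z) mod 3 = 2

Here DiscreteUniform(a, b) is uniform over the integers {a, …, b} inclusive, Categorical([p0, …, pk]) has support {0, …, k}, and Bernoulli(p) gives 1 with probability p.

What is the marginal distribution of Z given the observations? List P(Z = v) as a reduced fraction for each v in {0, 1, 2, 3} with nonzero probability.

P(Z=0) = 11/43, P(Z=1) = 9/43, P(Z=2) = 12/43, P(Z=3) = 11/43

Enumerate traces; 48 have nonzero weight after conditioning:
  (Y=0, X=0, Z=2, W=0) weight 1/160
  (Y=0, X=0, Z=2, W=1) weight 1/120
  (Y=0, X=0, Z=2, W=2) weight 1/160
  (Y=0, X=1, Z=1, W=0) weight 1/160
  (Y=0, X=1, Z=1, W=1) weight 1/120
  (Y=0, X=1, Z=1, W=2) weight 1/160
  (Y=0, X=2, Z=0, W=0) weight 1/160
  (Y=0, X=2, Z=0, W=1) weight 1/120
  (Y=0, X=2, Z=3, W=0) weight 1/160
  … 39 more
Group by Z:
  weight(Z=0) = 11/128
  weight(Z=1) = 9/128
  weight(Z=2) = 3/32
  weight(Z=3) = 11/128
Total weight = 11/128 + 9/128 + 3/32 + 11/128 = 43/128
P(Z=0 | obs) = 11/128 / 43/128 = 11/43
P(Z=1 | obs) = 9/128 / 43/128 = 9/43
P(Z=2 | obs) = 3/32 / 43/128 = 12/43
P(Z=3 | obs) = 11/128 / 43/128 = 11/43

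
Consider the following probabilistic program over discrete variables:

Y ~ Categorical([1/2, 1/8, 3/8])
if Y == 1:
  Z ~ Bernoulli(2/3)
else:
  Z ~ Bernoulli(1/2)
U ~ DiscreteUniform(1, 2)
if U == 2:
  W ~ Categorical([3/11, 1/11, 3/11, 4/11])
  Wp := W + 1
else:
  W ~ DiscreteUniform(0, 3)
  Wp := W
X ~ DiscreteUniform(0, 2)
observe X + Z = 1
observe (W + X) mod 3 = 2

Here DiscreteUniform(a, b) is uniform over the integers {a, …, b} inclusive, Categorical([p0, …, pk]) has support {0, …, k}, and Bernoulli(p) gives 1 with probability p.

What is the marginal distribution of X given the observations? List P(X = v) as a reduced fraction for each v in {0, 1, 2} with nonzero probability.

Enumerate traces; 12 have nonzero weight after conditioning:
  (Y=0, Z=0, U=1, W=1, X=1) weight 1/96
  (Y=0, Z=0, U=2, W=1, X=1) weight 1/264
  (Y=0, Z=1, U=1, W=2, X=0) weight 1/96
  (Y=0, Z=1, U=2, W=2, X=0) weight 1/88
  (Y=1, Z=0, U=1, W=1, X=1) weight 1/576
  (Y=1, Z=0, U=2, W=1, X=1) weight 1/1584
  (Y=1, Z=1, U=1, W=2, X=0) weight 1/288
  (Y=1, Z=1, U=2, W=2, X=0) weight 1/264
  … 4 more
Group by X:
  weight(X=0) = 575/12672
  weight(X=1) = 115/4224
Total weight = 575/12672 + 115/4224 = 115/1584
P(X=0 | obs) = 575/12672 / 115/1584 = 5/8
P(X=1 | obs) = 115/4224 / 115/1584 = 3/8

P(X=0) = 5/8, P(X=1) = 3/8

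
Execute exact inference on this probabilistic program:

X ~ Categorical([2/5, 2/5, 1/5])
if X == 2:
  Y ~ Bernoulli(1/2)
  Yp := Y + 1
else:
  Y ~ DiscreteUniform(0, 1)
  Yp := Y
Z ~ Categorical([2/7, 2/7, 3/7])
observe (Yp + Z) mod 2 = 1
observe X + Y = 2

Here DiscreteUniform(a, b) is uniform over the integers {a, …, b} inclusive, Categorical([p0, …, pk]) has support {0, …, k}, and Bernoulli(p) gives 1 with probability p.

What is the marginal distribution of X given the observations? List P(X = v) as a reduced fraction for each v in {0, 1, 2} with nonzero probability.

P(X=1) = 2/3, P(X=2) = 1/3

Enumerate traces; 4 have nonzero weight after conditioning:
  (X=1, Y=1, Z=0) weight 2/35
  (X=1, Y=1, Z=2) weight 3/35
  (X=2, Y=0, Z=0) weight 1/35
  (X=2, Y=0, Z=2) weight 3/70
Group by X:
  weight(X=1) = 1/7
  weight(X=2) = 1/14
Total weight = 1/7 + 1/14 = 3/14
P(X=1 | obs) = 1/7 / 3/14 = 2/3
P(X=2 | obs) = 1/14 / 3/14 = 1/3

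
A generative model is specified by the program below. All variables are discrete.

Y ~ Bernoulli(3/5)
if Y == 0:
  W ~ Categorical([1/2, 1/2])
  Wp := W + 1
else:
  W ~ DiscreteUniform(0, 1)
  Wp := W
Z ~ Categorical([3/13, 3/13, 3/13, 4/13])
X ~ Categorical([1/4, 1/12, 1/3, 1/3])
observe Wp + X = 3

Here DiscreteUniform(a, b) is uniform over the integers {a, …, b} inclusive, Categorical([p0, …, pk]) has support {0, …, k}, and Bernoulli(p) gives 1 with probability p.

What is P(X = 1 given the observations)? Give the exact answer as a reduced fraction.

Enumerate traces; 16 have nonzero weight after conditioning:
  (Y=0, W=0, Z=0, X=2) weight 1/65
  (Y=0, W=0, Z=1, X=2) weight 1/65
  (Y=0, W=0, Z=2, X=2) weight 1/65
  (Y=0, W=0, Z=3, X=2) weight 4/195
  (Y=0, W=1, Z=0, X=1) weight 1/260
  (Y=0, W=1, Z=1, X=1) weight 1/260
  (Y=0, W=1, Z=2, X=1) weight 1/260
  (Y=0, W=1, Z=3, X=1) weight 1/195
  (Y=1, W=0, Z=0, X=3) weight 3/130
  … 7 more
Group by X:
  weight(X=1) = 1/60
  weight(X=2) = 1/6
  weight(X=3) = 1/10
Total weight = 1/60 + 1/6 + 1/10 = 17/60
P(X=1 | obs) = 1/60 / 17/60 = 1/17
P(X=2 | obs) = 1/6 / 17/60 = 10/17
P(X=3 | obs) = 1/10 / 17/60 = 6/17

P(X = 1 | obs) = 1/17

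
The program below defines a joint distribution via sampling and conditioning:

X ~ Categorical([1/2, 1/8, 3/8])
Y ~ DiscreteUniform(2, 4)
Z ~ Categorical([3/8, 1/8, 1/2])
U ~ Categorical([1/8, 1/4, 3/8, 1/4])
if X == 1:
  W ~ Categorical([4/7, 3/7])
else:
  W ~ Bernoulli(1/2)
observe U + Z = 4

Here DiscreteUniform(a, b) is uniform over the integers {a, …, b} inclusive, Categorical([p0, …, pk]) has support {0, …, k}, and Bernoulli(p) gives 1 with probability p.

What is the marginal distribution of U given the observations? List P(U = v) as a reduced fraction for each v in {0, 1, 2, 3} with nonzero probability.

P(U=2) = 6/7, P(U=3) = 1/7

Enumerate traces; 36 have nonzero weight after conditioning:
  (X=0, Y=2, Z=1, U=3, W=0) weight 1/384
  (X=0, Y=2, Z=1, U=3, W=1) weight 1/384
  (X=0, Y=2, Z=2, U=2, W=0) weight 1/64
  (X=0, Y=2, Z=2, U=2, W=1) weight 1/64
  (X=0, Y=3, Z=1, U=3, W=0) weight 1/384
  (X=0, Y=3, Z=1, U=3, W=1) weight 1/384
  (X=0, Y=3, Z=2, U=2, W=0) weight 1/64
  (X=0, Y=3, Z=2, U=2, W=1) weight 1/64
  … 28 more
Group by U:
  weight(U=2) = 3/16
  weight(U=3) = 1/32
Total weight = 3/16 + 1/32 = 7/32
P(U=2 | obs) = 3/16 / 7/32 = 6/7
P(U=3 | obs) = 1/32 / 7/32 = 1/7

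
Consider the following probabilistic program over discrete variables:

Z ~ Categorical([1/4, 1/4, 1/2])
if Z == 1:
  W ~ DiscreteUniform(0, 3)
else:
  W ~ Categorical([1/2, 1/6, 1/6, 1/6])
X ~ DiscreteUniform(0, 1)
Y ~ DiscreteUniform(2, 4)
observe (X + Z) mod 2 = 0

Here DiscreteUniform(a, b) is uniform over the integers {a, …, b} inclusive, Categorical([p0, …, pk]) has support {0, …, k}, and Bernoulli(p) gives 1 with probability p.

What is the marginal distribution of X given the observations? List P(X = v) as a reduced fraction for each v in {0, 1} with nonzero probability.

P(X=0) = 3/4, P(X=1) = 1/4

Enumerate traces; 36 have nonzero weight after conditioning:
  (Z=0, W=0, X=0, Y=2) weight 1/48
  (Z=0, W=0, X=0, Y=3) weight 1/48
  (Z=0, W=0, X=0, Y=4) weight 1/48
  (Z=0, W=1, X=0, Y=2) weight 1/144
  (Z=0, W=1, X=0, Y=3) weight 1/144
  (Z=0, W=1, X=0, Y=4) weight 1/144
  (Z=0, W=2, X=0, Y=2) weight 1/144
  (Z=0, W=2, X=0, Y=3) weight 1/144
  (Z=1, W=0, X=1, Y=2) weight 1/96
  … 27 more
Group by X:
  weight(X=0) = 3/8
  weight(X=1) = 1/8
Total weight = 3/8 + 1/8 = 1/2
P(X=0 | obs) = 3/8 / 1/2 = 3/4
P(X=1 | obs) = 1/8 / 1/2 = 1/4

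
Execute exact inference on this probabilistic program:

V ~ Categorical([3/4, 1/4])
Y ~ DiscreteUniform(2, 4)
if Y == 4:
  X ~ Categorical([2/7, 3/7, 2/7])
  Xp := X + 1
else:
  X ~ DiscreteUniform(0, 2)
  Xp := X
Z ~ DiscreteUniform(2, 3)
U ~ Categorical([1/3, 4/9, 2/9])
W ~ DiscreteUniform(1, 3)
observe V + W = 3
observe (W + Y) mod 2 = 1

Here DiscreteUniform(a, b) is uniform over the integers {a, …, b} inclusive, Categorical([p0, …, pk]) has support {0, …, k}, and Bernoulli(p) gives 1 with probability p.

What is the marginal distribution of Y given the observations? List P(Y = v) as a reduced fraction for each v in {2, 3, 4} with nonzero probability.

P(Y=2) = 3/7, P(Y=3) = 1/7, P(Y=4) = 3/7

Enumerate traces; 54 have nonzero weight after conditioning:
  (V=0, Y=2, X=0, Z=2, U=0, W=3) weight 1/216
  (V=0, Y=2, X=0, Z=2, U=1, W=3) weight 1/162
  (V=0, Y=2, X=0, Z=2, U=2, W=3) weight 1/324
  (V=0, Y=2, X=0, Z=3, U=0, W=3) weight 1/216
  (V=0, Y=2, X=0, Z=3, U=1, W=3) weight 1/162
  (V=0, Y=2, X=0, Z=3, U=2, W=3) weight 1/324
  (V=0, Y=2, X=1, Z=2, U=0, W=3) weight 1/216
  (V=0, Y=2, X=1, Z=2, U=1, W=3) weight 1/162
  (V=0, Y=4, X=0, Z=2, U=0, W=3) weight 1/252
  (V=1, Y=3, X=0, Z=2, U=0, W=2) weight 1/648
  … 44 more
Group by Y:
  weight(Y=2) = 1/12
  weight(Y=3) = 1/36
  weight(Y=4) = 1/12
Total weight = 1/12 + 1/36 + 1/12 = 7/36
P(Y=2 | obs) = 1/12 / 7/36 = 3/7
P(Y=3 | obs) = 1/36 / 7/36 = 1/7
P(Y=4 | obs) = 1/12 / 7/36 = 3/7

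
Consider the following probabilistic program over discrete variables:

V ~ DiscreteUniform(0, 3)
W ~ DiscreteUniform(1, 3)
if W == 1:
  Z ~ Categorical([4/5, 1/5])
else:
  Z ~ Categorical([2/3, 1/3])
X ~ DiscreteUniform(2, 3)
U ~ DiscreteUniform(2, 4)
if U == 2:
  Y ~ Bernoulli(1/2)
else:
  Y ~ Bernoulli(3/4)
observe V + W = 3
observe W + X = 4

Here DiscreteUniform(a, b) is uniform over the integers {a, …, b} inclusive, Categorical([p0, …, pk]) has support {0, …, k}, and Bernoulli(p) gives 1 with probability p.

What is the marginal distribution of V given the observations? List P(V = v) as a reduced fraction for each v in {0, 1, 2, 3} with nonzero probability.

Enumerate traces; 24 have nonzero weight after conditioning:
  (V=1, W=2, Z=0, X=2, U=2, Y=0) weight 1/216
  (V=1, W=2, Z=0, X=2, U=2, Y=1) weight 1/216
  (V=1, W=2, Z=0, X=2, U=3, Y=0) weight 1/432
  (V=1, W=2, Z=0, X=2, U=3, Y=1) weight 1/144
  (V=1, W=2, Z=0, X=2, U=4, Y=0) weight 1/432
  (V=1, W=2, Z=0, X=2, U=4, Y=1) weight 1/144
  (V=1, W=2, Z=1, X=2, U=2, Y=0) weight 1/432
  (V=1, W=2, Z=1, X=2, U=2, Y=1) weight 1/432
  (V=2, W=1, Z=0, X=3, U=2, Y=0) weight 1/180
  … 15 more
Group by V:
  weight(V=1) = 1/24
  weight(V=2) = 1/24
Total weight = 1/24 + 1/24 = 1/12
P(V=1 | obs) = 1/24 / 1/12 = 1/2
P(V=2 | obs) = 1/24 / 1/12 = 1/2

P(V=1) = 1/2, P(V=2) = 1/2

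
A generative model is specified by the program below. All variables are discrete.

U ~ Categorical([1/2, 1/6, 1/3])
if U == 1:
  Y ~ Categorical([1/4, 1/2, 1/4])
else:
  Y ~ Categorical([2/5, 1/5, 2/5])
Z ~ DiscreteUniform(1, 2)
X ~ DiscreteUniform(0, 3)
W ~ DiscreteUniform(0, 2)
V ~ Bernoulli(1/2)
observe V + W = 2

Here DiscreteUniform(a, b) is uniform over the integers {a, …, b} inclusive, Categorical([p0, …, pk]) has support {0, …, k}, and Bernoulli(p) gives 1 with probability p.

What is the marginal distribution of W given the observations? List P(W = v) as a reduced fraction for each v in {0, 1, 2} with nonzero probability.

Enumerate traces; 144 have nonzero weight after conditioning:
  (U=0, Y=0, Z=1, X=0, W=1, V=1) weight 1/240
  (U=0, Y=0, Z=1, X=0, W=2, V=0) weight 1/240
  (U=0, Y=0, Z=1, X=1, W=1, V=1) weight 1/240
  (U=0, Y=0, Z=1, X=1, W=2, V=0) weight 1/240
  (U=0, Y=0, Z=1, X=2, W=1, V=1) weight 1/240
  (U=0, Y=0, Z=1, X=2, W=2, V=0) weight 1/240
  (U=0, Y=0, Z=1, X=3, W=1, V=1) weight 1/240
  (U=0, Y=0, Z=1, X=3, W=2, V=0) weight 1/240
  … 136 more
Group by W:
  weight(W=1) = 1/6
  weight(W=2) = 1/6
Total weight = 1/6 + 1/6 = 1/3
P(W=1 | obs) = 1/6 / 1/3 = 1/2
P(W=2 | obs) = 1/6 / 1/3 = 1/2

P(W=1) = 1/2, P(W=2) = 1/2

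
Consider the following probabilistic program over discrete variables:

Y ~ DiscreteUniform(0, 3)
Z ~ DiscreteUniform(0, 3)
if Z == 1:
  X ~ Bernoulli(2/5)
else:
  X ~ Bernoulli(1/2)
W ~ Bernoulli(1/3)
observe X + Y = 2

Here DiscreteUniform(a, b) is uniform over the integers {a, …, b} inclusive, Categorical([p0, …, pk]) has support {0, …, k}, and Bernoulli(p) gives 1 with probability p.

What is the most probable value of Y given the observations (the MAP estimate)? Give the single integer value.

argmax_v P(Y = v | obs) = 2

Enumerate traces; 16 have nonzero weight after conditioning:
  (Y=1, Z=0, X=1, W=0) weight 1/48
  (Y=1, Z=0, X=1, W=1) weight 1/96
  (Y=1, Z=1, X=1, W=0) weight 1/60
  (Y=1, Z=1, X=1, W=1) weight 1/120
  (Y=1, Z=2, X=1, W=0) weight 1/48
  (Y=1, Z=2, X=1, W=1) weight 1/96
  (Y=1, Z=3, X=1, W=0) weight 1/48
  (Y=1, Z=3, X=1, W=1) weight 1/96
  (Y=2, Z=0, X=0, W=0) weight 1/48
  … 7 more
Group by Y:
  weight(Y=1) = 19/160
  weight(Y=2) = 21/160
Total weight = 19/160 + 21/160 = 1/4
P(Y=1 | obs) = 19/160 / 1/4 = 19/40
P(Y=2 | obs) = 21/160 / 1/4 = 21/40
argmax = 2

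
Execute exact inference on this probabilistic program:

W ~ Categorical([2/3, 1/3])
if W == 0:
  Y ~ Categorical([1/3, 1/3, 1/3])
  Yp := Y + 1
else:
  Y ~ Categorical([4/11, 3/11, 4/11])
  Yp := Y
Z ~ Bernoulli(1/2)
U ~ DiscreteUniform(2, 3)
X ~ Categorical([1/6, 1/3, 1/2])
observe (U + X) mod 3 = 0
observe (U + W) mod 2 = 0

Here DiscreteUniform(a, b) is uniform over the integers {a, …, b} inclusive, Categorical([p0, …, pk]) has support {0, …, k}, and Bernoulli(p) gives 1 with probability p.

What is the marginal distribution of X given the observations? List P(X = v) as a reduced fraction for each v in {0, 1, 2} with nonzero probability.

P(X=0) = 1/5, P(X=1) = 4/5

Enumerate traces; 12 have nonzero weight after conditioning:
  (W=0, Y=0, Z=0, U=2, X=1) weight 1/54
  (W=0, Y=0, Z=1, U=2, X=1) weight 1/54
  (W=0, Y=1, Z=0, U=2, X=1) weight 1/54
  (W=0, Y=1, Z=1, U=2, X=1) weight 1/54
  (W=0, Y=2, Z=0, U=2, X=1) weight 1/54
  (W=0, Y=2, Z=1, U=2, X=1) weight 1/54
  (W=1, Y=0, Z=0, U=3, X=0) weight 1/198
  (W=1, Y=0, Z=1, U=3, X=0) weight 1/198
  … 4 more
Group by X:
  weight(X=0) = 1/36
  weight(X=1) = 1/9
Total weight = 1/36 + 1/9 = 5/36
P(X=0 | obs) = 1/36 / 5/36 = 1/5
P(X=1 | obs) = 1/9 / 5/36 = 4/5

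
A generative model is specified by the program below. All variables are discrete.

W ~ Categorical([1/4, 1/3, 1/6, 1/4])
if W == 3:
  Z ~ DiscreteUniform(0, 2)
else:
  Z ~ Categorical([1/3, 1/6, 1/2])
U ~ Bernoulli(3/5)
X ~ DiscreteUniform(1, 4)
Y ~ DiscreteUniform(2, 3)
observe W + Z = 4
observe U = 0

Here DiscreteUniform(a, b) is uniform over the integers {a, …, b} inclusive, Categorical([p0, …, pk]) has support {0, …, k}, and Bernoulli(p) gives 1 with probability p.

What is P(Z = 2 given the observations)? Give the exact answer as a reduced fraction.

P(Z = 2 | obs) = 1/2

Enumerate traces; 16 have nonzero weight after conditioning:
  (W=2, Z=2, U=0, X=1, Y=2) weight 1/240
  (W=2, Z=2, U=0, X=1, Y=3) weight 1/240
  (W=2, Z=2, U=0, X=2, Y=2) weight 1/240
  (W=2, Z=2, U=0, X=2, Y=3) weight 1/240
  (W=2, Z=2, U=0, X=3, Y=2) weight 1/240
  (W=2, Z=2, U=0, X=3, Y=3) weight 1/240
  (W=2, Z=2, U=0, X=4, Y=2) weight 1/240
  (W=2, Z=2, U=0, X=4, Y=3) weight 1/240
  (W=3, Z=1, U=0, X=1, Y=2) weight 1/240
  … 7 more
Group by Z:
  weight(Z=1) = 1/30
  weight(Z=2) = 1/30
Total weight = 1/30 + 1/30 = 1/15
P(Z=1 | obs) = 1/30 / 1/15 = 1/2
P(Z=2 | obs) = 1/30 / 1/15 = 1/2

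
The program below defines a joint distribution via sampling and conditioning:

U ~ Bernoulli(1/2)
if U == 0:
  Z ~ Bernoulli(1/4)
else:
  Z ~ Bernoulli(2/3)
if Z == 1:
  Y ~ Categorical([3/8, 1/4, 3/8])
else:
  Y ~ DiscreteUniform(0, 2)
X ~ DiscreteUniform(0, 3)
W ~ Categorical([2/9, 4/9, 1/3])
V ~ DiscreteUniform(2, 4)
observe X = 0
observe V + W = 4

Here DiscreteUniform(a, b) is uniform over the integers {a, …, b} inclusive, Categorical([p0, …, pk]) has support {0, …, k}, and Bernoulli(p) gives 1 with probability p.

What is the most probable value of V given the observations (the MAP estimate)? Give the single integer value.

Enumerate traces; 36 have nonzero weight after conditioning:
  (U=0, Z=0, Y=0, X=0, W=0, V=4) weight 1/432
  (U=0, Z=0, Y=0, X=0, W=1, V=3) weight 1/216
  (U=0, Z=0, Y=0, X=0, W=2, V=2) weight 1/288
  (U=0, Z=0, Y=1, X=0, W=0, V=4) weight 1/432
  (U=0, Z=0, Y=1, X=0, W=1, V=3) weight 1/216
  (U=0, Z=0, Y=1, X=0, W=2, V=2) weight 1/288
  (U=0, Z=0, Y=2, X=0, W=0, V=4) weight 1/432
  (U=0, Z=0, Y=2, X=0, W=1, V=3) weight 1/216
  … 28 more
Group by V:
  weight(V=2) = 1/36
  weight(V=3) = 1/27
  weight(V=4) = 1/54
Total weight = 1/36 + 1/27 + 1/54 = 1/12
P(V=2 | obs) = 1/36 / 1/12 = 1/3
P(V=3 | obs) = 1/27 / 1/12 = 4/9
P(V=4 | obs) = 1/54 / 1/12 = 2/9
argmax = 3

argmax_v P(V = v | obs) = 3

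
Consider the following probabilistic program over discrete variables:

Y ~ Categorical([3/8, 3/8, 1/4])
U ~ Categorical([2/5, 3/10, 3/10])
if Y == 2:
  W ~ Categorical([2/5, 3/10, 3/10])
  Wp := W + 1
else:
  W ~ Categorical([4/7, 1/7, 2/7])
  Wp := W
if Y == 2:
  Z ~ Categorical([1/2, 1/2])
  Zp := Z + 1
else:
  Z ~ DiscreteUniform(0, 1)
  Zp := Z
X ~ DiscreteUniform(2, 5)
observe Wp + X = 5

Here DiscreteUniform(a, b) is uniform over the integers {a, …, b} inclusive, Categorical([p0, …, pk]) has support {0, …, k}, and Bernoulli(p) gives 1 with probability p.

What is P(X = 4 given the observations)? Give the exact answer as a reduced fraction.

Enumerate traces; 54 have nonzero weight after conditioning:
  (Y=0, U=0, W=0, Z=0, X=5) weight 3/280
  (Y=0, U=0, W=0, Z=1, X=5) weight 3/280
  (Y=0, U=0, W=1, Z=0, X=4) weight 3/1120
  (Y=0, U=0, W=1, Z=1, X=4) weight 3/1120
  (Y=0, U=0, W=2, Z=0, X=3) weight 3/560
  (Y=0, U=0, W=2, Z=1, X=3) weight 3/560
  (Y=0, U=1, W=0, Z=0, X=5) weight 9/1120
  (Y=0, U=1, W=0, Z=1, X=5) weight 9/1120
  (Y=2, U=0, W=2, Z=0, X=2) weight 3/800
  … 45 more
Group by X:
  weight(X=2) = 3/160
  weight(X=3) = 81/1120
  weight(X=4) = 29/560
  weight(X=5) = 3/28
Total weight = 3/160 + 81/1120 + 29/560 + 3/28 = 1/4
P(X=2 | obs) = 3/160 / 1/4 = 3/40
P(X=3 | obs) = 81/1120 / 1/4 = 81/280
P(X=4 | obs) = 29/560 / 1/4 = 29/140
P(X=5 | obs) = 3/28 / 1/4 = 3/7

P(X = 4 | obs) = 29/140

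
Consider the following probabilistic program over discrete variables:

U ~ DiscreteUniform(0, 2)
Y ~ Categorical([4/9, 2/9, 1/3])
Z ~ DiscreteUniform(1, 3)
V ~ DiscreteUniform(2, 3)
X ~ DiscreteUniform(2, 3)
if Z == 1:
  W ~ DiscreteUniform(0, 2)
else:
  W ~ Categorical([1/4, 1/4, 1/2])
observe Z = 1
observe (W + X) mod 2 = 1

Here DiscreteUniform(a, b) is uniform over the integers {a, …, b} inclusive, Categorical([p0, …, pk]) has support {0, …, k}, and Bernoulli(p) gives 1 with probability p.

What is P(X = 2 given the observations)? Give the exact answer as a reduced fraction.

P(X = 2 | obs) = 1/3

Enumerate traces; 54 have nonzero weight after conditioning:
  (U=0, Y=0, Z=1, V=2, X=2, W=1) weight 1/243
  (U=0, Y=0, Z=1, V=2, X=3, W=0) weight 1/243
  (U=0, Y=0, Z=1, V=2, X=3, W=2) weight 1/243
  (U=0, Y=0, Z=1, V=3, X=2, W=1) weight 1/243
  (U=0, Y=0, Z=1, V=3, X=3, W=0) weight 1/243
  (U=0, Y=0, Z=1, V=3, X=3, W=2) weight 1/243
  (U=0, Y=1, Z=1, V=2, X=2, W=1) weight 1/486
  (U=0, Y=1, Z=1, V=2, X=3, W=0) weight 1/486
  … 46 more
Group by X:
  weight(X=2) = 1/18
  weight(X=3) = 1/9
Total weight = 1/18 + 1/9 = 1/6
P(X=2 | obs) = 1/18 / 1/6 = 1/3
P(X=3 | obs) = 1/9 / 1/6 = 2/3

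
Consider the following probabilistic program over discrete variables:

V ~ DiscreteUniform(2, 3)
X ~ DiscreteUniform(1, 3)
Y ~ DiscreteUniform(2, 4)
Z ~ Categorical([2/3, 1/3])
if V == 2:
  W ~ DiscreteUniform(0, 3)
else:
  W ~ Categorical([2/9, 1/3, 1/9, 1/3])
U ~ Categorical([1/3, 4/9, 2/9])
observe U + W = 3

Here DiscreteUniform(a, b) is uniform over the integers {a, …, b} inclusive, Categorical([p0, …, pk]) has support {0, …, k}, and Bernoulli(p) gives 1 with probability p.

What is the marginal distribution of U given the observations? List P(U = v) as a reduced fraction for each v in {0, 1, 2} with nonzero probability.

Enumerate traces; 108 have nonzero weight after conditioning:
  (V=2, X=1, Y=2, Z=0, W=1, U=2) weight 1/486
  (V=2, X=1, Y=2, Z=0, W=2, U=1) weight 1/243
  (V=2, X=1, Y=2, Z=0, W=3, U=0) weight 1/324
  (V=2, X=1, Y=2, Z=1, W=1, U=2) weight 1/972
  (V=2, X=1, Y=2, Z=1, W=2, U=1) weight 1/486
  (V=2, X=1, Y=2, Z=1, W=3, U=0) weight 1/648
  (V=2, X=1, Y=3, Z=0, W=1, U=2) weight 1/486
  (V=2, X=1, Y=3, Z=0, W=2, U=1) weight 1/243
  … 100 more
Group by U:
  weight(U=0) = 7/72
  weight(U=1) = 13/162
  weight(U=2) = 7/108
Total weight = 7/72 + 13/162 + 7/108 = 157/648
P(U=0 | obs) = 7/72 / 157/648 = 63/157
P(U=1 | obs) = 13/162 / 157/648 = 52/157
P(U=2 | obs) = 7/108 / 157/648 = 42/157

P(U=0) = 63/157, P(U=1) = 52/157, P(U=2) = 42/157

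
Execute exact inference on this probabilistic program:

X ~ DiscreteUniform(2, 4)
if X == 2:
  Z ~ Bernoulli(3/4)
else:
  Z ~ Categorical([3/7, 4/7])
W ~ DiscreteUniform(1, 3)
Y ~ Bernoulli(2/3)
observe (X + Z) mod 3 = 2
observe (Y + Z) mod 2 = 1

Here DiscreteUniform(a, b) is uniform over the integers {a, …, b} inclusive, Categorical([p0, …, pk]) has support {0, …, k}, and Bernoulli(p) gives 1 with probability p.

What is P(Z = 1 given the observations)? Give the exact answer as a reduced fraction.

Enumerate traces; 6 have nonzero weight after conditioning:
  (X=2, Z=0, W=1, Y=1) weight 1/54
  (X=2, Z=0, W=2, Y=1) weight 1/54
  (X=2, Z=0, W=3, Y=1) weight 1/54
  (X=4, Z=1, W=1, Y=0) weight 4/189
  (X=4, Z=1, W=2, Y=0) weight 4/189
  (X=4, Z=1, W=3, Y=0) weight 4/189
Group by Z:
  weight(Z=0) = 1/18
  weight(Z=1) = 4/63
Total weight = 1/18 + 4/63 = 5/42
P(Z=0 | obs) = 1/18 / 5/42 = 7/15
P(Z=1 | obs) = 4/63 / 5/42 = 8/15

P(Z = 1 | obs) = 8/15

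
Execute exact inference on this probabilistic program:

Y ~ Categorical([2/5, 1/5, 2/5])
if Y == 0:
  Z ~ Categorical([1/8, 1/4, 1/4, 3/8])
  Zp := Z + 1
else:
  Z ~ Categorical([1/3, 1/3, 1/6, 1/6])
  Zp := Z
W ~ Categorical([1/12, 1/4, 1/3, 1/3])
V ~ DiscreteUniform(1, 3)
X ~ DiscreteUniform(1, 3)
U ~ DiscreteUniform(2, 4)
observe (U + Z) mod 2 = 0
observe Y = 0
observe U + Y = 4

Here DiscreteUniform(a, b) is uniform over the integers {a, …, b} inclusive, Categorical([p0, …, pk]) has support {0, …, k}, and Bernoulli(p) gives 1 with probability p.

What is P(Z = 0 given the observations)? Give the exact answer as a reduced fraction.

Enumerate traces; 72 have nonzero weight after conditioning:
  (Y=0, Z=0, W=0, V=1, X=1, U=4) weight 1/6480
  (Y=0, Z=0, W=0, V=1, X=2, U=4) weight 1/6480
  (Y=0, Z=0, W=0, V=1, X=3, U=4) weight 1/6480
  (Y=0, Z=0, W=0, V=2, X=1, U=4) weight 1/6480
  (Y=0, Z=0, W=0, V=2, X=2, U=4) weight 1/6480
  (Y=0, Z=0, W=0, V=2, X=3, U=4) weight 1/6480
  (Y=0, Z=0, W=0, V=3, X=1, U=4) weight 1/6480
  (Y=0, Z=0, W=0, V=3, X=2, U=4) weight 1/6480
  (Y=0, Z=2, W=0, V=1, X=1, U=4) weight 1/3240
  … 63 more
Group by Z:
  weight(Z=0) = 1/60
  weight(Z=2) = 1/30
Total weight = 1/60 + 1/30 = 1/20
P(Z=0 | obs) = 1/60 / 1/20 = 1/3
P(Z=2 | obs) = 1/30 / 1/20 = 2/3

P(Z = 0 | obs) = 1/3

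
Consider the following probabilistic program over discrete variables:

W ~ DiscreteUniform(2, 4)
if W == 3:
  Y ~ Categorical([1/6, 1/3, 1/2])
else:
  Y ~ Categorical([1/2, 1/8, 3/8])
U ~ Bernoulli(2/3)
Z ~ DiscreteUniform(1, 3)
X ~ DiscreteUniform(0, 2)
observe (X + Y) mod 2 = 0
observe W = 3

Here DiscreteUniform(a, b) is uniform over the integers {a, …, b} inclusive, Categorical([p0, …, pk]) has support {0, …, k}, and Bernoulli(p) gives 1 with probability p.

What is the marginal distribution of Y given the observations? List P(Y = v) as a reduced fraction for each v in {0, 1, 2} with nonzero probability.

Enumerate traces; 30 have nonzero weight after conditioning:
  (W=3, Y=0, U=0, Z=1, X=0) weight 1/486
  (W=3, Y=0, U=0, Z=1, X=2) weight 1/486
  (W=3, Y=0, U=0, Z=2, X=0) weight 1/486
  (W=3, Y=0, U=0, Z=2, X=2) weight 1/486
  (W=3, Y=0, U=0, Z=3, X=0) weight 1/486
  (W=3, Y=0, U=0, Z=3, X=2) weight 1/486
  (W=3, Y=0, U=1, Z=1, X=0) weight 1/243
  (W=3, Y=0, U=1, Z=1, X=2) weight 1/243
  (W=3, Y=1, U=0, Z=1, X=1) weight 1/243
  (W=3, Y=2, U=0, Z=1, X=0) weight 1/162
  … 20 more
Group by Y:
  weight(Y=0) = 1/27
  weight(Y=1) = 1/27
  weight(Y=2) = 1/9
Total weight = 1/27 + 1/27 + 1/9 = 5/27
P(Y=0 | obs) = 1/27 / 5/27 = 1/5
P(Y=1 | obs) = 1/27 / 5/27 = 1/5
P(Y=2 | obs) = 1/9 / 5/27 = 3/5

P(Y=0) = 1/5, P(Y=1) = 1/5, P(Y=2) = 3/5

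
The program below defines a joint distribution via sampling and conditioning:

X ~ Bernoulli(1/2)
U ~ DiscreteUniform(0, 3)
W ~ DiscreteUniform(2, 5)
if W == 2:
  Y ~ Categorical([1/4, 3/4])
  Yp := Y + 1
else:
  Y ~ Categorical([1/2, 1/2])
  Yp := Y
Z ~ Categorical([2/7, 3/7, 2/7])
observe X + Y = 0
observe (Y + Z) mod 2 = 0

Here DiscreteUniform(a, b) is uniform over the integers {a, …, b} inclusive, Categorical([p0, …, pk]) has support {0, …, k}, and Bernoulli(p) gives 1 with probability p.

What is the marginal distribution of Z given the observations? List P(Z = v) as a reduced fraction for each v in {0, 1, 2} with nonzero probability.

Enumerate traces; 32 have nonzero weight after conditioning:
  (X=0, U=0, W=2, Y=0, Z=0) weight 1/448
  (X=0, U=0, W=2, Y=0, Z=2) weight 1/448
  (X=0, U=0, W=3, Y=0, Z=0) weight 1/224
  (X=0, U=0, W=3, Y=0, Z=2) weight 1/224
  (X=0, U=0, W=4, Y=0, Z=0) weight 1/224
  (X=0, U=0, W=4, Y=0, Z=2) weight 1/224
  (X=0, U=0, W=5, Y=0, Z=0) weight 1/224
  (X=0, U=0, W=5, Y=0, Z=2) weight 1/224
  … 24 more
Group by Z:
  weight(Z=0) = 1/16
  weight(Z=2) = 1/16
Total weight = 1/16 + 1/16 = 1/8
P(Z=0 | obs) = 1/16 / 1/8 = 1/2
P(Z=2 | obs) = 1/16 / 1/8 = 1/2

P(Z=0) = 1/2, P(Z=2) = 1/2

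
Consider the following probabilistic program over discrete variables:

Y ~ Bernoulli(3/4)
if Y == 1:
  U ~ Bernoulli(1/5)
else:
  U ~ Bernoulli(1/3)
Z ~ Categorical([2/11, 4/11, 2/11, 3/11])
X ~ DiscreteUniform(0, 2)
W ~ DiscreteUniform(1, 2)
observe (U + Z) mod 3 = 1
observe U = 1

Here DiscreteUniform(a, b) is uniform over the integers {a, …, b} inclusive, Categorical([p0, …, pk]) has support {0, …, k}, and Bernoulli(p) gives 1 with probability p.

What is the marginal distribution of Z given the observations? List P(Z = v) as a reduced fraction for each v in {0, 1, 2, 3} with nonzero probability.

P(Z=0) = 2/5, P(Z=3) = 3/5

Enumerate traces; 24 have nonzero weight after conditioning:
  (Y=0, U=1, Z=0, X=0, W=1) weight 1/396
  (Y=0, U=1, Z=0, X=0, W=2) weight 1/396
  (Y=0, U=1, Z=0, X=1, W=1) weight 1/396
  (Y=0, U=1, Z=0, X=1, W=2) weight 1/396
  (Y=0, U=1, Z=0, X=2, W=1) weight 1/396
  (Y=0, U=1, Z=0, X=2, W=2) weight 1/396
  (Y=0, U=1, Z=3, X=0, W=1) weight 1/264
  (Y=0, U=1, Z=3, X=0, W=2) weight 1/264
  … 16 more
Group by Z:
  weight(Z=0) = 7/165
  weight(Z=3) = 7/110
Total weight = 7/165 + 7/110 = 7/66
P(Z=0 | obs) = 7/165 / 7/66 = 2/5
P(Z=3 | obs) = 7/110 / 7/66 = 3/5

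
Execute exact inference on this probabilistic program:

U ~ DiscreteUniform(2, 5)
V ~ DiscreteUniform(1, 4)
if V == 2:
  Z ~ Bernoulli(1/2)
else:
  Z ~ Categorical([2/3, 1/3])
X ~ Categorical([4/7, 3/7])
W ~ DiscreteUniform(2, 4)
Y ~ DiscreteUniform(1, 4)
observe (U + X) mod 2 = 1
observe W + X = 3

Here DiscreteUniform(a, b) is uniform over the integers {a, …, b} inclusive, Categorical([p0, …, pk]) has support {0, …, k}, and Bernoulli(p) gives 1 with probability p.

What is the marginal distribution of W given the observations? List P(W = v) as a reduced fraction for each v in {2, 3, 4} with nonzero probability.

P(W=2) = 3/7, P(W=3) = 4/7

Enumerate traces; 128 have nonzero weight after conditioning:
  (U=2, V=1, Z=0, X=1, W=2, Y=1) weight 1/672
  (U=2, V=1, Z=0, X=1, W=2, Y=2) weight 1/672
  (U=2, V=1, Z=0, X=1, W=2, Y=3) weight 1/672
  (U=2, V=1, Z=0, X=1, W=2, Y=4) weight 1/672
  (U=2, V=1, Z=1, X=1, W=2, Y=1) weight 1/1344
  (U=2, V=1, Z=1, X=1, W=2, Y=2) weight 1/1344
  (U=2, V=1, Z=1, X=1, W=2, Y=3) weight 1/1344
  (U=2, V=1, Z=1, X=1, W=2, Y=4) weight 1/1344
  (U=3, V=1, Z=0, X=0, W=3, Y=1) weight 1/504
  … 119 more
Group by W:
  weight(W=2) = 1/14
  weight(W=3) = 2/21
Total weight = 1/14 + 2/21 = 1/6
P(W=2 | obs) = 1/14 / 1/6 = 3/7
P(W=3 | obs) = 2/21 / 1/6 = 4/7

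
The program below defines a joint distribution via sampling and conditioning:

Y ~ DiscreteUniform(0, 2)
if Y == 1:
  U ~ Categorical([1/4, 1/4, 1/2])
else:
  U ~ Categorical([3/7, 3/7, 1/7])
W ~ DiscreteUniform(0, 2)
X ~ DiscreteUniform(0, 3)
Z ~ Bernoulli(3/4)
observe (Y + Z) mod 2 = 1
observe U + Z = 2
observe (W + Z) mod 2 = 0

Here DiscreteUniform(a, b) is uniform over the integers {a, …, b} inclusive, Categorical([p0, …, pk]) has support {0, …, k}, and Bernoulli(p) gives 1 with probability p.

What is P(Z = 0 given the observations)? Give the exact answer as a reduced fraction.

Enumerate traces; 16 have nonzero weight after conditioning:
  (Y=0, U=1, W=1, X=0, Z=1) weight 1/112
  (Y=0, U=1, W=1, X=1, Z=1) weight 1/112
  (Y=0, U=1, W=1, X=2, Z=1) weight 1/112
  (Y=0, U=1, W=1, X=3, Z=1) weight 1/112
  (Y=1, U=2, W=0, X=0, Z=0) weight 1/288
  (Y=1, U=2, W=0, X=1, Z=0) weight 1/288
  (Y=1, U=2, W=0, X=2, Z=0) weight 1/288
  (Y=1, U=2, W=0, X=3, Z=0) weight 1/288
  … 8 more
Group by Z:
  weight(Z=0) = 1/36
  weight(Z=1) = 1/14
Total weight = 1/36 + 1/14 = 25/252
P(Z=0 | obs) = 1/36 / 25/252 = 7/25
P(Z=1 | obs) = 1/14 / 25/252 = 18/25

P(Z = 0 | obs) = 7/25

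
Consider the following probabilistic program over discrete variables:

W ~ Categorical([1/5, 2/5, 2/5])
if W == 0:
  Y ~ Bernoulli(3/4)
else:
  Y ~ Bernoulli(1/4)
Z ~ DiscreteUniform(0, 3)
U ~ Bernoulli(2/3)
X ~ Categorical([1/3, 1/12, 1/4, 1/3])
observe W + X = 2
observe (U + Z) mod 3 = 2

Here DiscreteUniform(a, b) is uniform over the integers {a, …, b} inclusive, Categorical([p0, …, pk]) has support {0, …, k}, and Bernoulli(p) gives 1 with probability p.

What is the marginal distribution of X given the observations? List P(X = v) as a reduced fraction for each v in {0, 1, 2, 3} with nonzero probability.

Enumerate traces; 12 have nonzero weight after conditioning:
  (W=0, Y=0, Z=1, U=1, X=2) weight 1/480
  (W=0, Y=0, Z=2, U=0, X=2) weight 1/960
  (W=0, Y=1, Z=1, U=1, X=2) weight 1/160
  (W=0, Y=1, Z=2, U=0, X=2) weight 1/320
  (W=1, Y=0, Z=1, U=1, X=1) weight 1/240
  (W=1, Y=0, Z=2, U=0, X=1) weight 1/480
  (W=1, Y=1, Z=1, U=1, X=1) weight 1/720
  (W=1, Y=1, Z=2, U=0, X=1) weight 1/1440
  (W=2, Y=0, Z=1, U=1, X=0) weight 1/60
  … 3 more
Group by X:
  weight(X=0) = 1/30
  weight(X=1) = 1/120
  weight(X=2) = 1/80
Total weight = 1/30 + 1/120 + 1/80 = 13/240
P(X=0 | obs) = 1/30 / 13/240 = 8/13
P(X=1 | obs) = 1/120 / 13/240 = 2/13
P(X=2 | obs) = 1/80 / 13/240 = 3/13

P(X=0) = 8/13, P(X=1) = 2/13, P(X=2) = 3/13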